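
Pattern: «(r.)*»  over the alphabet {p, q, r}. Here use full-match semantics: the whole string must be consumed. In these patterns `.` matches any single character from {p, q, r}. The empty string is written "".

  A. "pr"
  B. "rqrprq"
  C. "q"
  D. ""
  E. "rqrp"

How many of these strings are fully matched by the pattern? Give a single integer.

3

A → no match
B → match
C → no match
D → match
E → match
Total matched: 3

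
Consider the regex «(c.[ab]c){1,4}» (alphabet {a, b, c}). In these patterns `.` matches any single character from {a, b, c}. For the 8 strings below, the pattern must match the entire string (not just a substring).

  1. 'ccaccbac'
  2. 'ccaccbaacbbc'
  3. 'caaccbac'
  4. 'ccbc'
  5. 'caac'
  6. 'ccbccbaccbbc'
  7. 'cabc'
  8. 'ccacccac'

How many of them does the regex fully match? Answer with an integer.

1. 'ccaccbac' → match
2. 'ccaccbaacbbc' → no match
3. 'caaccbac' → match
4. 'ccbc' → match
5. 'caac' → match
6. 'ccbccbaccbbc' → match
7. 'cabc' → match
8. 'ccacccac' → match
Total matched: 7

7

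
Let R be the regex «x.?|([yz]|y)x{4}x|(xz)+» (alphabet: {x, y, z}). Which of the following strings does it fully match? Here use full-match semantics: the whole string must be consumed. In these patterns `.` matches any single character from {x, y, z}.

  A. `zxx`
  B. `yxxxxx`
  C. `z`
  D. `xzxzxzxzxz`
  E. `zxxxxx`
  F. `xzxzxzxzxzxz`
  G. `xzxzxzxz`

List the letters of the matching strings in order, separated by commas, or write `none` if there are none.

B, D, E, F, G

A → no match
B → match
C → no match
D → match
E → match
F → match
G → match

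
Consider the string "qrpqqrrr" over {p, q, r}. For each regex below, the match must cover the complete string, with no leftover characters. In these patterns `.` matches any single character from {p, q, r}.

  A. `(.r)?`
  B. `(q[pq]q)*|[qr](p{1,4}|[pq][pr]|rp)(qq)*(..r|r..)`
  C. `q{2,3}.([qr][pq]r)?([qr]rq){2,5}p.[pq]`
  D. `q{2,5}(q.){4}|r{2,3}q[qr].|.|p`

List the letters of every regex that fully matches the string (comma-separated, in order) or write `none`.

A → no match
B → match
C → no match
D → no match

B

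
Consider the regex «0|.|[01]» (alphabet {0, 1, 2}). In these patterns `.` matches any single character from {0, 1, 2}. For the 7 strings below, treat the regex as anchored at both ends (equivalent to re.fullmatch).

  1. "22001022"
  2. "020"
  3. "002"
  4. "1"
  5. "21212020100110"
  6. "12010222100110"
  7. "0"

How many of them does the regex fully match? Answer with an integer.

2

1 → no match
2 → no match
3 → no match
4 → match
5 → no match
6 → no match
7 → match
Total matched: 2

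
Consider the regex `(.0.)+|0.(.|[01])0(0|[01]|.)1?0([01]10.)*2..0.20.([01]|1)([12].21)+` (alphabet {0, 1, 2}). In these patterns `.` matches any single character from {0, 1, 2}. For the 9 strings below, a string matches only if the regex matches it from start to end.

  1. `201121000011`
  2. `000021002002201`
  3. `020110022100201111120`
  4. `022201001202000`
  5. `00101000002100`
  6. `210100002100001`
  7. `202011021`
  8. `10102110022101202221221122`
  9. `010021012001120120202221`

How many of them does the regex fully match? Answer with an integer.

1 → no match
2 → no match
3 → no match
4 → no match
5 → no match
6 → no match
7 → no match
8 → no match
9 → no match
Total matched: 0

0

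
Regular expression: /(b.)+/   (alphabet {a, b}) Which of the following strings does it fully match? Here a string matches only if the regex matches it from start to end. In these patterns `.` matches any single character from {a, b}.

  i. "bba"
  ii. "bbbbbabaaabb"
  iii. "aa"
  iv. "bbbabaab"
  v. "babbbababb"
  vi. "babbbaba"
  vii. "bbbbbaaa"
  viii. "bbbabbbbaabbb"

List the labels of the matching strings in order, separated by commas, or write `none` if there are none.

v, vi

i → no match
ii → no match
iii → no match — must start with "b"
iv → no match
v → match
vi → match
vii → no match
viii → no match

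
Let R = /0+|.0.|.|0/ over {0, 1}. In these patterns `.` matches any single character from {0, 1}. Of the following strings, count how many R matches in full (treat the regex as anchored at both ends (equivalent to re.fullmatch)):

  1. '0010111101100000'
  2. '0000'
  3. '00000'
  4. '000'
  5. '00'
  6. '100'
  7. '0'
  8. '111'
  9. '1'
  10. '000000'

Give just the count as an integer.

8

1 → no match
2 → match
3 → match
4 → match
5 → match
6 → match
7 → match
8 → no match
9 → match
10 → match
Total matched: 8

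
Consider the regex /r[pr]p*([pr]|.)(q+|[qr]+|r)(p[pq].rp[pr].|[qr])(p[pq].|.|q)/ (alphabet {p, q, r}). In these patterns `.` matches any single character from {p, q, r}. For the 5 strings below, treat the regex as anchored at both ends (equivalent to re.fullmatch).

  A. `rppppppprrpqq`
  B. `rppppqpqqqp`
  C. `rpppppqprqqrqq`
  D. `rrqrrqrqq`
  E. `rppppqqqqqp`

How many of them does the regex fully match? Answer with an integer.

A → match
B → no match
C → no match
D → match
E → match
Total matched: 3

3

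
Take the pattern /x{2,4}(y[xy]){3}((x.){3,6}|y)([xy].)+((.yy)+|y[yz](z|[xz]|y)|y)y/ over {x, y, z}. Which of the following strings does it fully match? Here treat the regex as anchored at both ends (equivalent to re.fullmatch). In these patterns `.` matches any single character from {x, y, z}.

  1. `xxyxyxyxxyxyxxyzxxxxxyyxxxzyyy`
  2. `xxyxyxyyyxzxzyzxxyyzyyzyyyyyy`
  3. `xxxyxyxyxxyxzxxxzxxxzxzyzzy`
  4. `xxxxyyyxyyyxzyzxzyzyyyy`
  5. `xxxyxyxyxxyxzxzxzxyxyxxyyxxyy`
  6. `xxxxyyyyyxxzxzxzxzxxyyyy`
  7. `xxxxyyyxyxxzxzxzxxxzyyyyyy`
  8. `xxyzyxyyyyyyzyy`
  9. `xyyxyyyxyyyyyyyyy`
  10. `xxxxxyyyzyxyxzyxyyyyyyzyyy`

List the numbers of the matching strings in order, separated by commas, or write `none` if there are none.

1, 2, 3, 4, 5, 6, 7

1 → match
2 → match
3 → match
4 → match
5 → match
6 → match
7 → match
8 → no match
9 → no match
10 → no match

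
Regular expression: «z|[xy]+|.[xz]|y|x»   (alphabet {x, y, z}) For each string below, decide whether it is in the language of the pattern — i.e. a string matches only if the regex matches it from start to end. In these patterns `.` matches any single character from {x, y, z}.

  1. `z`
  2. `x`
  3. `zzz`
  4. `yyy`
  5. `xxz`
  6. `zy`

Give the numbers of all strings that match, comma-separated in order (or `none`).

1, 2, 4

1 → match
2 → match
3 → no match
4 → match
5 → no match
6 → no match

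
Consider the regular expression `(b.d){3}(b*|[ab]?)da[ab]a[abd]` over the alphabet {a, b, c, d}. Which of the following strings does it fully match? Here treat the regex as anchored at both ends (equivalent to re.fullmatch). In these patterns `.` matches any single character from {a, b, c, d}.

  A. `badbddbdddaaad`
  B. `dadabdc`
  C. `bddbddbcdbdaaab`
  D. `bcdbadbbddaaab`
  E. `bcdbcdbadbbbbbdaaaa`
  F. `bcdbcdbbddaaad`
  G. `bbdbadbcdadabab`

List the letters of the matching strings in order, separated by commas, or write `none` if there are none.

A → match
B → no match — must start with `b`
C → match
D → match
E → match
F → match
G → match

A, C, D, E, F, G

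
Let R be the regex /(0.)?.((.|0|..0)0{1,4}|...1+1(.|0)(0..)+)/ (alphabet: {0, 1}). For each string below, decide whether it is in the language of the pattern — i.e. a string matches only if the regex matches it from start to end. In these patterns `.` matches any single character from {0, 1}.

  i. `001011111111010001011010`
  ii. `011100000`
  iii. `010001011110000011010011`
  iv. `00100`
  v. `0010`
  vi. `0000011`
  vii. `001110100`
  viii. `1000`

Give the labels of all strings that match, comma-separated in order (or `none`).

i → match
ii → match
iii → no match
iv → match
v → no match
vi → no match
vii → no match
viii → match

i, ii, iv, viii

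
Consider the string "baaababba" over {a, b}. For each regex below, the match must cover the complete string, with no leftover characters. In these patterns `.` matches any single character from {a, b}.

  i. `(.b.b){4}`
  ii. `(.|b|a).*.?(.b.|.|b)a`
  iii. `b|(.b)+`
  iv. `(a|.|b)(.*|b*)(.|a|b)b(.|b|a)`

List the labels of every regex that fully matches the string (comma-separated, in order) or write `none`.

ii, iv

i → no match — must end with "b"
ii → match
iii → no match — must end with "b"
iv → match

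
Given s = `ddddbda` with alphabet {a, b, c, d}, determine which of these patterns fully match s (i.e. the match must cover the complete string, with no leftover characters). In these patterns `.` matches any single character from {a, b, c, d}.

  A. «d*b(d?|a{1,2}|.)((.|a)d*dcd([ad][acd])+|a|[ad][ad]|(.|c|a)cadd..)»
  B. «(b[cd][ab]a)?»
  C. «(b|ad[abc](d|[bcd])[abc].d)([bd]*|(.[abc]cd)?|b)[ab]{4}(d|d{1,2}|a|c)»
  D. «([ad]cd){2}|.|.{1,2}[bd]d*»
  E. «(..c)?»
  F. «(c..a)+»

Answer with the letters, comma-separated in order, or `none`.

A → match
B → no match
C → no match
D → no match
E → no match
F → no match — must start with `c`

A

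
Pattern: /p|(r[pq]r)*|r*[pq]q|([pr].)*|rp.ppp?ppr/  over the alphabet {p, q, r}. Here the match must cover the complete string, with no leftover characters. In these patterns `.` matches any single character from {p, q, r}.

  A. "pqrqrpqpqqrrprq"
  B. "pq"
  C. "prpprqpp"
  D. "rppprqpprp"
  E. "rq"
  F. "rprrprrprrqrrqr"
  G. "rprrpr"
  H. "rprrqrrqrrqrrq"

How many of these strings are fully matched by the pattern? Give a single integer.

A → no match
B. "pq" → match
C. "prpprqpp" → match
D. "rppprqpprp" → match
E. "rq" → match
F → match
G. "rprrpr" → match
H → no match
Total matched: 6

6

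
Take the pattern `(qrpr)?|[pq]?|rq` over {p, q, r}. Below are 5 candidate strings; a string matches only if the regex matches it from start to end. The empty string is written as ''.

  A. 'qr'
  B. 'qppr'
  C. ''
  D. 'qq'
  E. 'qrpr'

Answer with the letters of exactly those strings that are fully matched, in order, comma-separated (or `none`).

C, E

A. 'qr' → no match
B. 'qppr' → no match
C. '' → match
D. 'qq' → no match
E. 'qrpr' → match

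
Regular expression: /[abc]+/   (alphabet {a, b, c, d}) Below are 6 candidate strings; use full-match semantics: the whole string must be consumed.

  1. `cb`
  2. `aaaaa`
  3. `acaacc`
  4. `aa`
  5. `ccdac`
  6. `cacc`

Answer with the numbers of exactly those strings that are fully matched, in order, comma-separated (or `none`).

1, 2, 3, 4, 6

1 → match
2 → match
3 → match
4 → match
5 → no match
6 → match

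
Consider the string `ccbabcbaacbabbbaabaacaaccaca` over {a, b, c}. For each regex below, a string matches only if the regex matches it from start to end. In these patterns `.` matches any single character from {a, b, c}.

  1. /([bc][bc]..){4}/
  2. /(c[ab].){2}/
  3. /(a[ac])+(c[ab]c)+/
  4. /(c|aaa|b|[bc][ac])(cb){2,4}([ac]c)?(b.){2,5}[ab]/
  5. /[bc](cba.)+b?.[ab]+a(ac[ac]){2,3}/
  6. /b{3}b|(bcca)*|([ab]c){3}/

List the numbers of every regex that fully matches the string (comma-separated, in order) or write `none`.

1 → no match
2 → no match
3 → no match — must start with `a`
4 → no match
5 → match
6 → no match

5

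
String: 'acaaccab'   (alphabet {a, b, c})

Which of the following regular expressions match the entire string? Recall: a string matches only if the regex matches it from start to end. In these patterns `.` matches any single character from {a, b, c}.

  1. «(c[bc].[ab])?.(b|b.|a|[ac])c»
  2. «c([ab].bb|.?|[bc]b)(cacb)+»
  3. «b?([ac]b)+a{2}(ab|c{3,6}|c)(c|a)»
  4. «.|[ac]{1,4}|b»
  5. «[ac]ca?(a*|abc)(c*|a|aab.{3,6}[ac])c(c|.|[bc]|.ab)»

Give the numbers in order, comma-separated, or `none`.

1 → no match — must end with 'c'
2 → no match — must start with 'c'
3 → no match
4 → no match
5 → match

5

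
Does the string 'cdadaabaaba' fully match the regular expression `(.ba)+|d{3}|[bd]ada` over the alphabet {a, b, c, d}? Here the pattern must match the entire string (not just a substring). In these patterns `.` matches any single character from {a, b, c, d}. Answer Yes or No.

No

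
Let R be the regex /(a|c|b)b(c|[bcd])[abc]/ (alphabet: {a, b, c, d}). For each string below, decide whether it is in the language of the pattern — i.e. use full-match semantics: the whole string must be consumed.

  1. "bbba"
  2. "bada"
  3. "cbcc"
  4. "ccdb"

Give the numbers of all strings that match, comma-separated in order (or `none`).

1, 3

1 → match
2 → no match
3 → match
4 → no match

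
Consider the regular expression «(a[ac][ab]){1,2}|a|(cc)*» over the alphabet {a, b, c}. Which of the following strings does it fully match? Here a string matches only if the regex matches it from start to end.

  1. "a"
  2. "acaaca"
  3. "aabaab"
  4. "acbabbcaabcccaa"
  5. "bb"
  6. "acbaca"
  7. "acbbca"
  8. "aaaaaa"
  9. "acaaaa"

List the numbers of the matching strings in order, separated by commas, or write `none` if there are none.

1, 2, 3, 6, 8, 9

1 → match
2 → match
3 → match
4 → no match
5 → no match
6 → match
7 → no match
8 → match
9 → match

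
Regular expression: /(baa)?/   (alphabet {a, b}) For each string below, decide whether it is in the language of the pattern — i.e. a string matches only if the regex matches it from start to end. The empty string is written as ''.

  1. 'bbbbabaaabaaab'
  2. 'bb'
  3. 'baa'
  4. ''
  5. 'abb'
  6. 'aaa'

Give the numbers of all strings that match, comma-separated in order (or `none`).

1 → no match
2 → no match
3 → match
4 → match
5 → no match
6 → no match

3, 4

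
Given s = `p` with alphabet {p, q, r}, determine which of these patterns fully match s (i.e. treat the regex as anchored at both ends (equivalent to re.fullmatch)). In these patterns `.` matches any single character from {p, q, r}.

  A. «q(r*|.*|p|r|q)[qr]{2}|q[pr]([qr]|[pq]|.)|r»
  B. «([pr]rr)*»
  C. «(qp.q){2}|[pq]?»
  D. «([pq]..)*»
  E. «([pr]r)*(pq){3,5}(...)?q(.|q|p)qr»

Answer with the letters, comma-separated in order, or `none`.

C

A → no match
B → no match
C → match
D → no match
E → no match — must end with `qr`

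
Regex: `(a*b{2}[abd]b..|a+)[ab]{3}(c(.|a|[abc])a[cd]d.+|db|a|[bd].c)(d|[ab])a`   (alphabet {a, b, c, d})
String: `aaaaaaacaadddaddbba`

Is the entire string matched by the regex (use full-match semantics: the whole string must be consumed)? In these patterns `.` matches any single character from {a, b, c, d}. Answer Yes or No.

Yes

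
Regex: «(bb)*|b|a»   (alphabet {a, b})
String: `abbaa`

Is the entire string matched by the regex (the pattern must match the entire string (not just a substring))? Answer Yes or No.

No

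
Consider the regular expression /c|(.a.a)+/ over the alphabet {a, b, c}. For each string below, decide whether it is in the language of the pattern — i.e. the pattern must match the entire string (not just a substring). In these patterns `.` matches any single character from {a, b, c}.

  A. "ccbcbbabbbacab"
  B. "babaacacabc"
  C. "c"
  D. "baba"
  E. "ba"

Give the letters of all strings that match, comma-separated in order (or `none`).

A → no match
B. "babaacacabc" → no match
C. "c" → match
D. "baba" → match
E. "ba" → no match

C, D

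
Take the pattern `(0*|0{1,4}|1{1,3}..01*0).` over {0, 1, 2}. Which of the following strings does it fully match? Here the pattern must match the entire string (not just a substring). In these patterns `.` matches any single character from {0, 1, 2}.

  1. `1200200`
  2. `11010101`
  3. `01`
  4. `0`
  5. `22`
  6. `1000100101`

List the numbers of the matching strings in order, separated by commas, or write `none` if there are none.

1. `1200200` → no match
2. `11010101` → match
3. `01` → match
4. `0` → match
5. `22` → no match
6. `1000100101` → no match

2, 3, 4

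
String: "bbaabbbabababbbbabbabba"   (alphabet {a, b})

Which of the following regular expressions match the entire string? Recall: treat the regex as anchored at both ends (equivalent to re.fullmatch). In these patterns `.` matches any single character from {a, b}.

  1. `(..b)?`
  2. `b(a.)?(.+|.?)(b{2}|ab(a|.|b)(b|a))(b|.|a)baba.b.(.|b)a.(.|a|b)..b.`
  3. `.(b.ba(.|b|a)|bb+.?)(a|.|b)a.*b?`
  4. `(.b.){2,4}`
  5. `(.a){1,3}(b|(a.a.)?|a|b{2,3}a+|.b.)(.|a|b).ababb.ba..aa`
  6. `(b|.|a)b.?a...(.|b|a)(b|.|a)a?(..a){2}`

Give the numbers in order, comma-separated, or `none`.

1 → no match
2 → match
3 → no match
4 → no match
5 → no match — must end with "aa"
6 → no match

2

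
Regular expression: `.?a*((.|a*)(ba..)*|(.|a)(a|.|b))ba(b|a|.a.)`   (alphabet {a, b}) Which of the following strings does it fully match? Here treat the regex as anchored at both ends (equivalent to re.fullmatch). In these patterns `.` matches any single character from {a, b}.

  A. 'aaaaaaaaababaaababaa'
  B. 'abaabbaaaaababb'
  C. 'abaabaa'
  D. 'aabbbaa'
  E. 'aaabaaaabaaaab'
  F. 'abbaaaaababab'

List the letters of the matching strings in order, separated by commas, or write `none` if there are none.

D

A → no match
B → no match
C → no match
D → match
E → no match
F → no match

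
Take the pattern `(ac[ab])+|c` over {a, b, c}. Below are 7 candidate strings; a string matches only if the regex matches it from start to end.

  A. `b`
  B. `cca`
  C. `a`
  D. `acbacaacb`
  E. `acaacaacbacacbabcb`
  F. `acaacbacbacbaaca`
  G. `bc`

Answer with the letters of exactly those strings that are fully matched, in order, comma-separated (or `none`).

D

A → no match
B → no match
C → no match
D → match
E → no match
F → no match
G → no match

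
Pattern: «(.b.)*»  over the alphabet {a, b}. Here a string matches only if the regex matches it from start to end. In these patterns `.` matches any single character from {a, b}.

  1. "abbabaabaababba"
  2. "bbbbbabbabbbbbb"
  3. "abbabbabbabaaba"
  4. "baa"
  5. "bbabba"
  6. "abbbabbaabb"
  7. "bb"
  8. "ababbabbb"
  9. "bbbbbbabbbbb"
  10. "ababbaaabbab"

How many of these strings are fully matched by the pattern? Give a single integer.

1 → match
2 → match
3 → match
4 → no match
5 → match
6 → no match
7 → no match
8 → match
9 → match
10 → no match
Total matched: 6

6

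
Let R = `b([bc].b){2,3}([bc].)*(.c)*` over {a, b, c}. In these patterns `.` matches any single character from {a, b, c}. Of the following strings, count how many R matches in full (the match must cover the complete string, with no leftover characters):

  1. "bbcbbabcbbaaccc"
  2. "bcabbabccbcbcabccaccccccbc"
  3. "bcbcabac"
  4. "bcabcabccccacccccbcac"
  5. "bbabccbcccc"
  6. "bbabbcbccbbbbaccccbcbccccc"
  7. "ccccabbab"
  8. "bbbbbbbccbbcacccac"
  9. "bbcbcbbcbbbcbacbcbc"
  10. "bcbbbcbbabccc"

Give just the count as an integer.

1 → match
2 → match
3 → no match
4 → match
5 → match
6 → match
7 → no match — must start with "b"
8 → match
9 → match
10 → match
Total matched: 8

8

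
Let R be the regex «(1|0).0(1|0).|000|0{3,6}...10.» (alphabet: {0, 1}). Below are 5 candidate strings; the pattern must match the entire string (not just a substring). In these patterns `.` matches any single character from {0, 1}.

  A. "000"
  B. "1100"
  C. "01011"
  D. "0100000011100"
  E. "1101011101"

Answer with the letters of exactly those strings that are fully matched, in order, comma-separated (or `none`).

A, C

A → match
B → no match
C → match
D → no match
E → no match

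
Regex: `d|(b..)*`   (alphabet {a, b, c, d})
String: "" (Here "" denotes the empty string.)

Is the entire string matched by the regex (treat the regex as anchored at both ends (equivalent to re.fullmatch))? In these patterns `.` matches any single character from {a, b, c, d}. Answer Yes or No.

Yes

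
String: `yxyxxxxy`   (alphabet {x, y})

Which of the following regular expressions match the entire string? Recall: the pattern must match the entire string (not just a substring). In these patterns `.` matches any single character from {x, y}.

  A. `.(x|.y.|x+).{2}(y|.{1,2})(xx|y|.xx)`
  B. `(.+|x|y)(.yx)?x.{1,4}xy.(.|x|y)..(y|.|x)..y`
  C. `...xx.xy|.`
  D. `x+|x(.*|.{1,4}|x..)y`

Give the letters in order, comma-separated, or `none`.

A, C

A → match
B → no match
C → match
D → no match — must start with `x`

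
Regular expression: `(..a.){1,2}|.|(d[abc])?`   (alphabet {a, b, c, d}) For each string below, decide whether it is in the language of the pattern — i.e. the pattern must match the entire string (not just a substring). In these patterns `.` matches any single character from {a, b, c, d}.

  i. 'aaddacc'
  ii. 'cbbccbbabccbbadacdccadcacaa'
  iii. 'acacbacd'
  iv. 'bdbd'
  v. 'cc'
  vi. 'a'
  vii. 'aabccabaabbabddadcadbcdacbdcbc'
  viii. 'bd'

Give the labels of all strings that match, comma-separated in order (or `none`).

i → no match
ii → no match
iii → no match
iv → no match
v → no match
vi → match
vii → no match
viii → no match

vi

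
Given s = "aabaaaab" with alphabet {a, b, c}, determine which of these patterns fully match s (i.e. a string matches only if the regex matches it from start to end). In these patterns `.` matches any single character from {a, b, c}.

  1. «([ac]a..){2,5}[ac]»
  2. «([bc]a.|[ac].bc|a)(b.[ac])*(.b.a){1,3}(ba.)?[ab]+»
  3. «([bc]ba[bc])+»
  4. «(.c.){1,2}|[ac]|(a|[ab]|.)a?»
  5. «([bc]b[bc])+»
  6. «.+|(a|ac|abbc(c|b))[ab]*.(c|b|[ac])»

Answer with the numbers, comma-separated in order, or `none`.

2, 6

1 → no match
2 → match
3 → no match
4 → no match
5 → no match
6 → match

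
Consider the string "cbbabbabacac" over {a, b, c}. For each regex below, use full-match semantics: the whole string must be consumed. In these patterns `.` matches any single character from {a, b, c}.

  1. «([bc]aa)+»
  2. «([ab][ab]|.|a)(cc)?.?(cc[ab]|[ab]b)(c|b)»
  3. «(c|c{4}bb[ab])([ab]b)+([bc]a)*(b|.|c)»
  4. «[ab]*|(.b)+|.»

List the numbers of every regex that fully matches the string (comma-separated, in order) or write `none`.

1 → no match — must end with "aa"
2 → no match
3 → match
4 → no match

3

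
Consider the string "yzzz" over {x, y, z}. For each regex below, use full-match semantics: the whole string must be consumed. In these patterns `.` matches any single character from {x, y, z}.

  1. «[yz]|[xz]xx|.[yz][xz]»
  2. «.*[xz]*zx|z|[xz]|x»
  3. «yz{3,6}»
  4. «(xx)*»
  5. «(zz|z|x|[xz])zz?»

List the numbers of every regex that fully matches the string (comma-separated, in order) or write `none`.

3

1 → no match
2 → no match
3 → match
4 → no match
5 → no match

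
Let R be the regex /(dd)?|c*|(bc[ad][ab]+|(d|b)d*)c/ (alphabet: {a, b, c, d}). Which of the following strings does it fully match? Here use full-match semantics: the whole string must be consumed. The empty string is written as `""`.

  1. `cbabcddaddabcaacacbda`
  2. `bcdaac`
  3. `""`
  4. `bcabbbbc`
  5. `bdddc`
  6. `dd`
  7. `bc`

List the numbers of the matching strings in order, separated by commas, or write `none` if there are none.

2, 3, 4, 5, 6, 7

1 → no match
2. `bcdaac` → match
3. `""` → match
4. `bcabbbbc` → match
5. `bdddc` → match
6. `dd` → match
7. `bc` → match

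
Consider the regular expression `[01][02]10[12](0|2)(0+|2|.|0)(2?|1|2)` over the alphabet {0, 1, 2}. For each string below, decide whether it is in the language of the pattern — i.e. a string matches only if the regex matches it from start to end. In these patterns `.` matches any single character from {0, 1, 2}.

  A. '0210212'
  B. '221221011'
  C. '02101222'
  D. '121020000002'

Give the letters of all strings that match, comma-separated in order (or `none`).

A → no match
B → no match
C → match
D → match

C, D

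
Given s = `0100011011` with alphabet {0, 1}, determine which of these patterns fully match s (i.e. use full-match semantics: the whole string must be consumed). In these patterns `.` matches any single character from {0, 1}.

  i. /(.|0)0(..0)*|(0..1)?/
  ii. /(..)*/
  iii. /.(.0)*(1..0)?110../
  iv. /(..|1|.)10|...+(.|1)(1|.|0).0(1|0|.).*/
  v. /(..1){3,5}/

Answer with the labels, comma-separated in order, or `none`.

i → no match
ii → match
iii → match
iv → match
v → no match

ii, iii, iv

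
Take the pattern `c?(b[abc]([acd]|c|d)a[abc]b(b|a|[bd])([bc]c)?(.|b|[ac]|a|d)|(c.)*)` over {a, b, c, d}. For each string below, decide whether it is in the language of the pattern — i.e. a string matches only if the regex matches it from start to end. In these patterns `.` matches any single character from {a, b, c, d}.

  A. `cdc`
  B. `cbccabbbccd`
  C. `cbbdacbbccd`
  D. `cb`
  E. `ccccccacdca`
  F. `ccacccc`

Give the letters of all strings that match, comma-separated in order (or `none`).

A. `cdc` → no match
B. `cbccabbbccd` → match
C. `cbbdacbbccd` → match
D. `cb` → match
E. `ccccccacdca` → match
F. `ccacccc` → match

B, C, D, E, F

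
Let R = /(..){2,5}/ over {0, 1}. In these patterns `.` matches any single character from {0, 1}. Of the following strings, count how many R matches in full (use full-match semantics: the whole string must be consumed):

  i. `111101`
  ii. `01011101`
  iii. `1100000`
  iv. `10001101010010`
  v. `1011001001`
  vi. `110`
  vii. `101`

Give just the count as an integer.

i → match
ii → match
iii → no match
iv → no match
v → match
vi → no match
vii → no match
Total matched: 3

3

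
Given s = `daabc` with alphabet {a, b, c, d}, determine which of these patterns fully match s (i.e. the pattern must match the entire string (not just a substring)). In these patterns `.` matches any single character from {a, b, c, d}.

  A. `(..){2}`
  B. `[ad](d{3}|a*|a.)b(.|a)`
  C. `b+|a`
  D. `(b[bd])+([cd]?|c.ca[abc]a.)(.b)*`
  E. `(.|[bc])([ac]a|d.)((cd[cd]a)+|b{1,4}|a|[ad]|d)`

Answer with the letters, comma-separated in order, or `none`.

A → no match
B → match
C → no match
D → no match — must start with `b`
E → no match

B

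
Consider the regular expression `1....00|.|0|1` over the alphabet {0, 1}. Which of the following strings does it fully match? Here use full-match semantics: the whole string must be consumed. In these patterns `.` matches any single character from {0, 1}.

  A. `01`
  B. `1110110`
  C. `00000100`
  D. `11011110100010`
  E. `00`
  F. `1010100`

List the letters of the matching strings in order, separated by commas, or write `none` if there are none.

A → no match
B → no match
C → no match
D → no match
E → no match
F → match

F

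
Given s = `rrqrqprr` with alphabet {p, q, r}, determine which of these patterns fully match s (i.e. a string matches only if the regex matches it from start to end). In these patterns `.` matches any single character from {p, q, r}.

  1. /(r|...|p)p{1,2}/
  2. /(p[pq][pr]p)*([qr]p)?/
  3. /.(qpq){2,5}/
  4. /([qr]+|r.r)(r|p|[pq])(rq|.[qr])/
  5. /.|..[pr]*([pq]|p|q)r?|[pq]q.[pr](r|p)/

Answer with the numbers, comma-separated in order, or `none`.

1 → no match — must end with `p`
2 → no match
3 → no match — must end with `qpq`
4 → match
5 → no match

4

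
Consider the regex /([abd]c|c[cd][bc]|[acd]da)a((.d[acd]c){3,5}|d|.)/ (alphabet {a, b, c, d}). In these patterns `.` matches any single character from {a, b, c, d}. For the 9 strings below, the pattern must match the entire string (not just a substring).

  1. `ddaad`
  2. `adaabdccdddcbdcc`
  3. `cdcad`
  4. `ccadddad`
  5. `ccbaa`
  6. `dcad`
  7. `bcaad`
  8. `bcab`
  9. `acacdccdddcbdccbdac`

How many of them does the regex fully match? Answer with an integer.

7

1 → match
2 → match
3 → match
4 → no match
5 → match
6 → match
7 → no match
8 → match
9 → match
Total matched: 7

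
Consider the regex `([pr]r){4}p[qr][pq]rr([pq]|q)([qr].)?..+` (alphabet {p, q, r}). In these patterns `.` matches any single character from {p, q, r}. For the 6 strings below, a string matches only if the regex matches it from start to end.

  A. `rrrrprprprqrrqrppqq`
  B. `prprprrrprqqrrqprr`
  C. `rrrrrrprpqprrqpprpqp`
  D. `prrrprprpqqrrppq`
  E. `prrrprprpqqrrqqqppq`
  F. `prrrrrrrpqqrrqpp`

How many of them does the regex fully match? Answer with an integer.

5

A → match
B → no match
C → match
D → match
E → match
F → match
Total matched: 5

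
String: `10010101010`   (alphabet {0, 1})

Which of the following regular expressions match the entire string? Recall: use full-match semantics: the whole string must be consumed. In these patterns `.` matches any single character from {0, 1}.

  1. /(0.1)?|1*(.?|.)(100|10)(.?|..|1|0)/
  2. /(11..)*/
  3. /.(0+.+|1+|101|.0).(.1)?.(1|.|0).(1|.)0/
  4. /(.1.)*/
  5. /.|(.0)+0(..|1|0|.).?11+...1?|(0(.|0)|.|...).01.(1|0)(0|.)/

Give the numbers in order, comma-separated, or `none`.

3

1 → no match
2 → no match
3 → match
4 → no match
5 → no match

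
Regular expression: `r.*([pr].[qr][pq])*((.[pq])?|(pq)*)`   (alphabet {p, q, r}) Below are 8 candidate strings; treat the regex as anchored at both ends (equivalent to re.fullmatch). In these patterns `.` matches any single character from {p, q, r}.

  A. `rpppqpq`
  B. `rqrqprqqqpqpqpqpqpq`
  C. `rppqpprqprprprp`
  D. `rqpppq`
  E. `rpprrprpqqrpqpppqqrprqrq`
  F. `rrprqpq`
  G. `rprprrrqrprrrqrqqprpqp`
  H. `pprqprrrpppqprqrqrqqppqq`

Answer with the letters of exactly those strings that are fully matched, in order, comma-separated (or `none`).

A → match
B → match
C → match
D → match
E → match
F → match
G → match
H → no match — must start with `r`

A, B, C, D, E, F, G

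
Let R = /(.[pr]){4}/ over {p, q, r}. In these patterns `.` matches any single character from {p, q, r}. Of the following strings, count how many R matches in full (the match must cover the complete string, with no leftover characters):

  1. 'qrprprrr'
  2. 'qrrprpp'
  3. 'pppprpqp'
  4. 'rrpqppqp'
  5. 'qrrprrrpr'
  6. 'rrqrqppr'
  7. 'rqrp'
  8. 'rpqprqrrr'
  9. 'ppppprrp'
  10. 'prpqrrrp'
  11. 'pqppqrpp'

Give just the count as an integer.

1. 'qrprprrr' → match
2. 'qrrprpp' → no match
3. 'pppprpqp' → match
4. 'rrpqppqp' → no match
5. 'qrrprrrpr' → no match
6. 'rrqrqppr' → match
7. 'rqrp' → no match
8. 'rpqprqrrr' → no match
9. 'ppppprrp' → match
10. 'prpqrrrp' → no match
11. 'pqppqrpp' → no match
Total matched: 4

4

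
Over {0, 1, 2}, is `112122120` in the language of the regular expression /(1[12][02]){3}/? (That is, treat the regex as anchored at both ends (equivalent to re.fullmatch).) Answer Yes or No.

Yes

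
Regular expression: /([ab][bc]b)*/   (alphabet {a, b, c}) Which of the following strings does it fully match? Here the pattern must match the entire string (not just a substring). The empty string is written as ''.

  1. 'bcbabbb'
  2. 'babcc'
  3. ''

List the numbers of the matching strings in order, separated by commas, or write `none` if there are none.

1 → no match
2 → no match
3 → match

3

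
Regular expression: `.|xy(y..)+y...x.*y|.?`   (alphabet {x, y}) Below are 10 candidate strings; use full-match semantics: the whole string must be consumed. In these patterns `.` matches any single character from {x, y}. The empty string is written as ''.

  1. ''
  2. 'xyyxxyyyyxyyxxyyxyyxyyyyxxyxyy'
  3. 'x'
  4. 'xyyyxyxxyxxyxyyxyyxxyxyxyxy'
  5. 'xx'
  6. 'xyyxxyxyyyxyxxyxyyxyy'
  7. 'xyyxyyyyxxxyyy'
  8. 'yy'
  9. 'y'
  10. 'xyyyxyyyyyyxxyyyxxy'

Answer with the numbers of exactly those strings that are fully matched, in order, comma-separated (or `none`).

1 → match
2 → match
3 → match
4 → match
5 → no match
6 → match
7 → match
8 → no match
9 → match
10 → match

1, 2, 3, 4, 6, 7, 9, 10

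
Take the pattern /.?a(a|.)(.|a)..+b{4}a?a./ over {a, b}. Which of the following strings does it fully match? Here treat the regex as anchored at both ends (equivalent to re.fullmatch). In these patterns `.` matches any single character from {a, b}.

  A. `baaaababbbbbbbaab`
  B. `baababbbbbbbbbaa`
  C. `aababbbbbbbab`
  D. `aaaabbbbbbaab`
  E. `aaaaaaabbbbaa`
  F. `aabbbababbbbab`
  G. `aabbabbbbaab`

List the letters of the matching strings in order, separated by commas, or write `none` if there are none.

A, B, C, D, E, F, G

A → match
B → match
C → match
D → match
E → match
F → match
G. `aabbabbbbaab` → match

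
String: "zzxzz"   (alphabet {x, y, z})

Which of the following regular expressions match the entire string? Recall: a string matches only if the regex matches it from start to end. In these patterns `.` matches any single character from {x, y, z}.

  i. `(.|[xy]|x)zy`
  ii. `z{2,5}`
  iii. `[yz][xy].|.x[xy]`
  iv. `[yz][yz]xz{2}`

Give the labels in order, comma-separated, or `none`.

iv

i → no match — must end with "zy"
ii → no match
iii → no match
iv → match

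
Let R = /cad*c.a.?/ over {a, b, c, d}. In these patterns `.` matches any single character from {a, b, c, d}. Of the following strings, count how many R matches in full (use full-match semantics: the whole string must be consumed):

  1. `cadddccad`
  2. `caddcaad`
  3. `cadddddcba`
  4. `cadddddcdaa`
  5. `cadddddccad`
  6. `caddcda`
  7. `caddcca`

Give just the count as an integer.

1. `cadddccad` → match
2. `caddcaad` → match
3. `cadddddcba` → match
4. `cadddddcdaa` → match
5. `cadddddccad` → match
6. `caddcda` → match
7. `caddcca` → match
Total matched: 7

7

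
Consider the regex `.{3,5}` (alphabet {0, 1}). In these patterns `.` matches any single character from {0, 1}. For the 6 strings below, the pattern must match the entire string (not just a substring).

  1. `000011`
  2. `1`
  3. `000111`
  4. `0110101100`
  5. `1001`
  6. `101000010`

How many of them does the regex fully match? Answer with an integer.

1

1. `000011` → no match
2. `1` → no match
3. `000111` → no match
4. `0110101100` → no match
5. `1001` → match
6. `101000010` → no match
Total matched: 1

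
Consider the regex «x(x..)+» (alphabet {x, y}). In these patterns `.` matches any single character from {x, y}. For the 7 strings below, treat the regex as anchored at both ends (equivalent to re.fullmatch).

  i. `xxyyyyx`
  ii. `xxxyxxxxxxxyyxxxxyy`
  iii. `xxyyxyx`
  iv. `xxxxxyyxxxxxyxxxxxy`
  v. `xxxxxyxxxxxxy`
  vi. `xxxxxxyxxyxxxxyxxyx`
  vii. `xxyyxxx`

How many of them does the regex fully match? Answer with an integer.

6

i → no match
ii → match
iii → match
iv → match
v → match
vi → match
vii → match
Total matched: 6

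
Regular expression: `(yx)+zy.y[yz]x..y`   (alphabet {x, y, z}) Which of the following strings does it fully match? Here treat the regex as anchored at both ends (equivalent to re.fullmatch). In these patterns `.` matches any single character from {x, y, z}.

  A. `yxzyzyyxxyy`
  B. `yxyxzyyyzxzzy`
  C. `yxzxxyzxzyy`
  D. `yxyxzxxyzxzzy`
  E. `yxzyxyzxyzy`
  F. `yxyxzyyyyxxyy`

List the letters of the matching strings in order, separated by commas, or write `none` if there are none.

A → match
B → match
C → no match
D → no match
E → match
F → match

A, B, E, F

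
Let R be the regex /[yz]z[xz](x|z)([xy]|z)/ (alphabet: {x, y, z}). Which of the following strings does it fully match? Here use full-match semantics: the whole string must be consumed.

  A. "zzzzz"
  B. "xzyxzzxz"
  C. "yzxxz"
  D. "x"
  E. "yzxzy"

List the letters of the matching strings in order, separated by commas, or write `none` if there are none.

A, C, E

A. "zzzzz" → match
B. "xzyxzzxz" → no match
C. "yzxxz" → match
D. "x" → no match
E. "yzxzy" → match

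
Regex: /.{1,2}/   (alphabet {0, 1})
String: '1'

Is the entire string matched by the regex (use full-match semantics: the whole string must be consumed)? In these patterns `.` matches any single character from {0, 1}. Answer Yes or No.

Yes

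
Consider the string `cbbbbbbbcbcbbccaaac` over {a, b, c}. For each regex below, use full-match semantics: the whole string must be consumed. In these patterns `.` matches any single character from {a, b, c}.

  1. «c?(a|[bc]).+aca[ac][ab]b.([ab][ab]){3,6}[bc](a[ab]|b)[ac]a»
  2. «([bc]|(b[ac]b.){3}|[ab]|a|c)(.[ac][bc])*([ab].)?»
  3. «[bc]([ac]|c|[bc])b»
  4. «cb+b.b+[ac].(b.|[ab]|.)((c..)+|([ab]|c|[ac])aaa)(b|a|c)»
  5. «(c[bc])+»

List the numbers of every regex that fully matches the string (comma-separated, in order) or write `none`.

1 → no match — must end with `a`
2 → no match
3 → no match — must end with `b`
4 → match
5 → no match

4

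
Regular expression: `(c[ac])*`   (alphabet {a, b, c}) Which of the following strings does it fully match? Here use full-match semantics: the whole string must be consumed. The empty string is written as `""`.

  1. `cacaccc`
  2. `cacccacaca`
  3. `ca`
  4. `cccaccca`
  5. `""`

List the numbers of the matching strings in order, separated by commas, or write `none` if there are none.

2, 3, 4, 5

1 → no match
2 → match
3 → match
4 → match
5 → match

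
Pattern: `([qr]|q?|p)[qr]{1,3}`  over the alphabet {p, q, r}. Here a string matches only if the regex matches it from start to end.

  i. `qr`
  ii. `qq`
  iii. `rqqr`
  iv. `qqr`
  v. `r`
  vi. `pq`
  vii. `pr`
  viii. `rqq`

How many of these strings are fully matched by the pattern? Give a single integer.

i. `qr` → match
ii. `qq` → match
iii. `rqqr` → match
iv. `qqr` → match
v. `r` → match
vi. `pq` → match
vii. `pr` → match
viii. `rqq` → match
Total matched: 8

8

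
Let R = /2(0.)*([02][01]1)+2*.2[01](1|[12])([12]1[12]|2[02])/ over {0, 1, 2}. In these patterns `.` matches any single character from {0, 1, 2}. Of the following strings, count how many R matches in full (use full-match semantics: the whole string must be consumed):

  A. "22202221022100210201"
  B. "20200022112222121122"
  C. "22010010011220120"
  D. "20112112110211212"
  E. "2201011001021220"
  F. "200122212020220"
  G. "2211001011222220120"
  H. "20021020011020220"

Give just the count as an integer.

4

A → no match
B → match
C → no match
D → match
E → match
F → no match
G → match
H → no match
Total matched: 4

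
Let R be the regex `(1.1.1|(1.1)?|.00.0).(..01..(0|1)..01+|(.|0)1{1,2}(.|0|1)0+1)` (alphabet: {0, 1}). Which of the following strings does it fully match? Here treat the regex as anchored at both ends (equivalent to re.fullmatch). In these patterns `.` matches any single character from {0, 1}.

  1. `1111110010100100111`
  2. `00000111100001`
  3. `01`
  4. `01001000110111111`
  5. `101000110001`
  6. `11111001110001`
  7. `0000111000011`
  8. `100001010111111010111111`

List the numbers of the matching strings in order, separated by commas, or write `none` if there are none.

2, 4, 6, 7

1 → no match
2 → match
3 → no match
4 → match
5 → no match
6 → match
7 → match
8 → no match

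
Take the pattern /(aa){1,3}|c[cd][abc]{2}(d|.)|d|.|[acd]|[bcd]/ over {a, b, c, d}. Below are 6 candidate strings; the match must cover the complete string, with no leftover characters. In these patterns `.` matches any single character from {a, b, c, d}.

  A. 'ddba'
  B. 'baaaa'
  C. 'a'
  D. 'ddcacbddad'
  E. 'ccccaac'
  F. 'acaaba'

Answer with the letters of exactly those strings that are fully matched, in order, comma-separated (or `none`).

A → no match
B → no match
C → match
D → no match
E → no match
F → no match

C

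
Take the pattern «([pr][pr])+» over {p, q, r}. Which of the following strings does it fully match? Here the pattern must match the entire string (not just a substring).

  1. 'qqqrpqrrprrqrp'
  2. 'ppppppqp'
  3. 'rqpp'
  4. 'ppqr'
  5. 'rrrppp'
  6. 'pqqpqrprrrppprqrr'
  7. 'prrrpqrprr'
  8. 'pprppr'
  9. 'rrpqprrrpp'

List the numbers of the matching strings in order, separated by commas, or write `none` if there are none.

5, 8

1 → no match
2 → no match
3 → no match
4 → no match
5 → match
6 → no match
7 → no match
8 → match
9 → no match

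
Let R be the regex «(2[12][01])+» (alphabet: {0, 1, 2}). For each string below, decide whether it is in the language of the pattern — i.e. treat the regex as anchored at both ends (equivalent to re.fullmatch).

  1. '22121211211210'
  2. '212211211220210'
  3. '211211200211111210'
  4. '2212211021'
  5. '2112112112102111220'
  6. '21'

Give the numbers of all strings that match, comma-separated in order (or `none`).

none

1 → no match
2 → no match
3 → no match
4 → no match
5 → no match
6 → no match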